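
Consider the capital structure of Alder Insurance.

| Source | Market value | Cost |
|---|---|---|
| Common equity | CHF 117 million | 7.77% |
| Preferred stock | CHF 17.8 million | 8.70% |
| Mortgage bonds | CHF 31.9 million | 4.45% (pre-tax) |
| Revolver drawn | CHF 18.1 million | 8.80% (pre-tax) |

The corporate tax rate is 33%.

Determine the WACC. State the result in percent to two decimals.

6.85%

Total capital V = 117 + 17.8 + 31.9 + 18.1 = 184.8.
Equity: weight = 117/184.8 = 0.6331; cost = 7.77%.
Preferred: weight = 17.8/184.8 = 0.0963; cost = 8.7%.
Mortgage bonds: weight = 31.9/184.8 = 0.1726; after-tax cost = 4.45% × (1 − 33%) = 2.9815%.
Revolver drawn: weight = 18.1/184.8 = 0.0979; after-tax cost = 8.8% × (1 − 33%) = 5.8960%.
WACC = 0.6331 × 7.7700% + 0.0963 × 8.7000% + 0.1726 × 2.9815% + 0.0979 × 5.8960% = 6.8494%.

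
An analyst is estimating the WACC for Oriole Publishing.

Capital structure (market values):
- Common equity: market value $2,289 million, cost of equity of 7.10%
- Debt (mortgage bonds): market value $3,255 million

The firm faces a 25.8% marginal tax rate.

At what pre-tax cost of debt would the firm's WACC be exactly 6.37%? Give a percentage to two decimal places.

Total capital V = 2289 + 3255 = 5544.
Equity weight = 2289/5544 = 0.4129.
Mortgage bonds weight = 3255/5544 = 0.5871.
Equity contribution = 0.4129 × 7.1% = 2.9314%.
Remaining for debt = 6.37% − 2.9314% = 3.4386%.
Rd × (1 − 25.8%) × 0.5871 = 3.4386%  ⇒  Rd = 7.8931%.

7.89%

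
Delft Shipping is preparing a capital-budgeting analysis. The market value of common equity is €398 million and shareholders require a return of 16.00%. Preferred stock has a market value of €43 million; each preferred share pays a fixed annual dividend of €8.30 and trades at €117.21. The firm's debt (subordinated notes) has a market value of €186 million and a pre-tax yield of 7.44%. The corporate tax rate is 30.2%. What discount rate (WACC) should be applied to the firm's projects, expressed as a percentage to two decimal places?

12.18%

Cost of preferred: Rp = 8.3 / 117.21 = 7.0813%.
Total capital V = 398 + 43 + 186 = 627.
Equity: weight = 398/627 = 0.6348; cost = 16%.
Preferred: weight = 43/627 = 0.0686; cost = 7.0813%.
Subordinated notes: weight = 186/627 = 0.2967; after-tax cost = 7.44% × (1 − 30.2%) = 5.1931%.
WACC = 0.6348 × 16.0000% + 0.0686 × 7.0813% + 0.2967 × 5.1931% = 12.1825%.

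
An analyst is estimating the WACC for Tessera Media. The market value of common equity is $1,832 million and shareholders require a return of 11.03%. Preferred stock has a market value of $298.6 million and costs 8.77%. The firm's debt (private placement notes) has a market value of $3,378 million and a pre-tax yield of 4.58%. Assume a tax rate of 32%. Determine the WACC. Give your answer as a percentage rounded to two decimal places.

Total capital V = 1832 + 298.6 + 3378 = 5508.6.
Equity: weight = 1832/5508.6 = 0.3326; cost = 11.03%.
Preferred: weight = 298.6/5508.6 = 0.0542; cost = 8.77%.
Private placement notes: weight = 3378/5508.6 = 0.6132; after-tax cost = 4.58% × (1 − 32%) = 3.1144%.
WACC = 0.3326 × 11.0300% + 0.0542 × 8.7700% + 0.6132 × 3.1144% = 6.0535%.

6.05%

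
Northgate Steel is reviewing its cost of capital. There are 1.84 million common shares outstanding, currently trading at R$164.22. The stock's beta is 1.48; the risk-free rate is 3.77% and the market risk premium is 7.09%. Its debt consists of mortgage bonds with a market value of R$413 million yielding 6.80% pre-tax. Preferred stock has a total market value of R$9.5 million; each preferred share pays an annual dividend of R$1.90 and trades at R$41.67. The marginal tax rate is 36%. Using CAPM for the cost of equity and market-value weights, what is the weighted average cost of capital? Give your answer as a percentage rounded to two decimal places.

8.49%

Cost of equity via CAPM: Re = 3.77% + 1.48 × 7.09% = 14.2632%.
Cost of preferred: Rp = 1.9 / 41.67 = 4.5596%.
Market value of equity E = 164.22 × 1.84m = 302.1648m.
Total capital V = 302.1648 + 9.5 + 413 = 724.6648.
Equity: weight = 302.1648/724.6648 = 0.4170; cost = 14.2632%.
Preferred: weight = 9.5/724.6648 = 0.0131; cost = 4.5596%.
Mortgage bonds: weight = 413/724.6648 = 0.5699; after-tax cost = 6.8% × (1 − 36%) = 4.3520%.
WACC = 0.4170 × 14.2632% + 0.0131 × 4.5596% + 0.5699 × 4.3520% = 8.4874%.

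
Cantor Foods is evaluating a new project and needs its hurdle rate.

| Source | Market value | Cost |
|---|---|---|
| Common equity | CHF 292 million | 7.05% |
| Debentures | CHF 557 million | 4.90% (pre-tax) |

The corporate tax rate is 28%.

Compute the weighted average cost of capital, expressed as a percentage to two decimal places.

4.74%

Total capital V = 292 + 557 = 849.
Equity: weight = 292/849 = 0.3439; cost = 7.05%.
Debentures: weight = 557/849 = 0.6561; after-tax cost = 4.9% × (1 − 28%) = 3.5280%.
WACC = 0.3439 × 7.0500% + 0.6561 × 3.5280% = 4.7393%.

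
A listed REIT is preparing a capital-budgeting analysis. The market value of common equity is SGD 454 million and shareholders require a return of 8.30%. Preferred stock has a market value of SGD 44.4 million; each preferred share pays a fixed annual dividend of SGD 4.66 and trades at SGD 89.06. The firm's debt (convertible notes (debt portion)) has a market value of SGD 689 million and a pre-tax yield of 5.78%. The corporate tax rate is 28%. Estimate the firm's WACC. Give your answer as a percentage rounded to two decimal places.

5.78%

Cost of preferred: Rp = 4.66 / 89.06 = 5.2324%.
Total capital V = 454 + 44.4 + 689 = 1187.4.
Equity: weight = 454/1187.4 = 0.3823; cost = 8.3%.
Preferred: weight = 44.4/1187.4 = 0.0374; cost = 5.2324%.
Convertible notes (debt portion): weight = 689/1187.4 = 0.5803; after-tax cost = 5.78% × (1 − 28%) = 4.1616%.
WACC = 0.3823 × 8.3000% + 0.0374 × 5.2324% + 0.5803 × 4.1616% = 5.7839%.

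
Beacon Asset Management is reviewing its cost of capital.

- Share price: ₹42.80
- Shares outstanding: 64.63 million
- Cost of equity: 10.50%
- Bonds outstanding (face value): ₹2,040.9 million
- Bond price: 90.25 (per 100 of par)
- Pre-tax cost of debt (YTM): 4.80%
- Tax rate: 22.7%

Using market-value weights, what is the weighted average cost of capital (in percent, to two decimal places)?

7.79%

Market value of equity E = 42.8 × 64.63m = 2766.164m. Market value of debt D = 2040.9m × 90.25/100 = 1841.91225m.
Total capital V = 2766.164 + 1841.91225 = 4608.07625.
Equity: weight = 2766.164/4608.07625 = 0.6003; cost = 10.5%.
Bonds outstanding: weight = 1841.91225/4608.07625 = 0.3997; after-tax cost = 4.8% × (1 − 22.7%) = 3.7104%.
WACC = 0.6003 × 10.5000% + 0.3997 × 3.7104% = 7.7861%.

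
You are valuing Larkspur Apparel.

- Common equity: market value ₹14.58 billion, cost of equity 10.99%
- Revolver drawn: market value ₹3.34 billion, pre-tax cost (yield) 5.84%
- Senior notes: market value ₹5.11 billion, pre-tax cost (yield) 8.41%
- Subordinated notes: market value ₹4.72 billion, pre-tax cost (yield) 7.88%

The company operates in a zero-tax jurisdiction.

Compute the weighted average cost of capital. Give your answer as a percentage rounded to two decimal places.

Total capital V = 14.58 + 3.34 + 5.11 + 4.72 = 27.75.
Equity: weight = 14.58/27.75 = 0.5254; cost = 10.99%.
Revolver drawn: weight = 3.34/27.75 = 0.1204; after-tax cost = 5.84% × (1 − 0%) = 5.8400%.
Senior notes: weight = 5.11/27.75 = 0.1841; after-tax cost = 8.41% × (1 − 0%) = 8.4100%.
Subordinated notes: weight = 4.72/27.75 = 0.1701; after-tax cost = 7.88% × (1 − 0%) = 7.8800%.
WACC = 0.5254 × 10.9900% + 0.1204 × 5.8400% + 0.1841 × 8.4100% + 0.1701 × 7.8800% = 9.3661%.

9.37%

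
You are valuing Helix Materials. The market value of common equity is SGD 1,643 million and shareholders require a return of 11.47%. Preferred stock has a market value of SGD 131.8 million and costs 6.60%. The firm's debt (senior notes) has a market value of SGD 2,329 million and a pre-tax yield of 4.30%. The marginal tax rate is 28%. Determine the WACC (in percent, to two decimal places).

Total capital V = 1643 + 131.8 + 2329 = 4103.8.
Equity: weight = 1643/4103.8 = 0.4004; cost = 11.47%.
Preferred: weight = 131.8/4103.8 = 0.0321; cost = 6.6%.
Senior notes: weight = 2329/4103.8 = 0.5675; after-tax cost = 4.3% × (1 − 28%) = 3.0960%.
WACC = 0.4004 × 11.4700% + 0.0321 × 6.6000% + 0.5675 × 3.0960% = 6.5612%.

6.56%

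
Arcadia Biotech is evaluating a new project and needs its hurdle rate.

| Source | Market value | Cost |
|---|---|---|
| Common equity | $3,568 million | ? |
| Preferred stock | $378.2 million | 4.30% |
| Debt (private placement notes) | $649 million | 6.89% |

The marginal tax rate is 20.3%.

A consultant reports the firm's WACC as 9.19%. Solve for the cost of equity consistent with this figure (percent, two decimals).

Total capital V = 3568 + 378.2 + 649 = 4595.2.
Equity weight = 3568/4595.2 = 0.7765.
Preferred weight = 378.2/4595.2 = 0.0823.
Private placement notes weight = 649/4595.2 = 0.1412.
Debt contribution = 0.1412 × 6.89% × (1 − 20.3%) = 0.7756%.
Preferred contribution = 0.0823 × 4.3% = 0.3539%.
Required equity contribution = 9.19% − 1.1295% = 8.0605%.
Re = 8.0605% / 0.7765 = 10.3811%.

10.38%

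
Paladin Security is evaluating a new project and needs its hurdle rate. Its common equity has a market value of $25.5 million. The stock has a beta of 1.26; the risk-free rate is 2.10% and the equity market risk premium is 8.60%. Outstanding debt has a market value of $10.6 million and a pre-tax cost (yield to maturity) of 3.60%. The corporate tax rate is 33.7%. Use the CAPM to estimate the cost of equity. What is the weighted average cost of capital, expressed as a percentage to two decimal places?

9.84%

Cost of equity via CAPM: Re = 2.1% + 1.26 × 8.6% = 12.9360%.
Total capital V = 25.5 + 10.6 = 36.1.
Equity: weight = 25.5/36.1 = 0.7064; cost = 12.936%.
Debt: weight = 10.6/36.1 = 0.2936; after-tax cost = 3.6% × (1 − 33.7%) = 2.3868%.
WACC = 0.7064 × 12.9360% + 0.2936 × 2.3868% = 9.8385%.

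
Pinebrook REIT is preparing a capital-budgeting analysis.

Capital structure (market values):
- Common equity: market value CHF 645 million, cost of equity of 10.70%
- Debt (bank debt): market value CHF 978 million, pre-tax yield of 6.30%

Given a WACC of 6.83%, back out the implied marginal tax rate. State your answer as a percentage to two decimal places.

32.10%

Total capital V = 645 + 978 = 1623.
Equity weight = 645/1623 = 0.3974.
Bank debt weight = 978/1623 = 0.6026.
Equity contribution = 0.3974 × 10.7% = 4.2523%.
Debt contribution must be 6.83% − 4.2523% = 2.5777%.
0.6026 × 6.3% × (1 − T) = 2.5777%  ⇒  (1 − T) = 0.6790.
T = 32.1000%.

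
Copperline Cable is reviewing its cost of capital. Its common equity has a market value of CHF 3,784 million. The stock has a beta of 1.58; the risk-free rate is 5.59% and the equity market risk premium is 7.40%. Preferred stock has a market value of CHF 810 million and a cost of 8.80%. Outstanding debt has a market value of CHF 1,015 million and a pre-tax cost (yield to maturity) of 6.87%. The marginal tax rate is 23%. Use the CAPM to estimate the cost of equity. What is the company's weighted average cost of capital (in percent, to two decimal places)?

Cost of equity via CAPM: Re = 5.59% + 1.58 × 7.4% = 17.2820%.
Total capital V = 3784 + 810 + 1015 = 5609.
Equity: weight = 3784/5609 = 0.6746; cost = 17.282%.
Preferred: weight = 810/5609 = 0.1444; cost = 8.8%.
Debt: weight = 1015/5609 = 0.1810; after-tax cost = 6.87% × (1 − 23%) = 5.2899%.
WACC = 0.6746 × 17.2820% + 0.1444 × 8.8000% + 0.1810 × 5.2899% = 13.8870%.

13.89%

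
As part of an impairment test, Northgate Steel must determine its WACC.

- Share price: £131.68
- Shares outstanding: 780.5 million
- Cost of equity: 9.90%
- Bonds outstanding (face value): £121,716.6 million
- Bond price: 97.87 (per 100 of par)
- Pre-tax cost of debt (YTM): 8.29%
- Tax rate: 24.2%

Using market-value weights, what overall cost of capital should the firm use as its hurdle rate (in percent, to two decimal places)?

Market value of equity E = 131.68 × 780.5m = 102776.24m. Market value of debt D = 121716.6m × 97.87/100 = 119124.03642m.
Total capital V = 102776.24 + 119124.03642 = 221900.27642.
Equity: weight = 102776.24/221900.27642 = 0.4632; cost = 9.9%.
Bonds outstanding: weight = 119124.03642/221900.27642 = 0.5368; after-tax cost = 8.29% × (1 − 24.2%) = 6.2838%.
WACC = 0.4632 × 9.9000% + 0.5368 × 6.2838% = 7.9587%.

7.96%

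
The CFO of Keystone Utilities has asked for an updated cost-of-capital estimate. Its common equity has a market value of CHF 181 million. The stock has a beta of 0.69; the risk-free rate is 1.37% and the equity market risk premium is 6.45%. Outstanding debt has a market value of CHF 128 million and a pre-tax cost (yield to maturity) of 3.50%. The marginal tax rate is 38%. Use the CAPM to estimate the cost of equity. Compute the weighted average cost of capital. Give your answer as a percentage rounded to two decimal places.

Cost of equity via CAPM: Re = 1.37% + 0.69 × 6.45% = 5.8205%.
Total capital V = 181 + 128 = 309.
Equity: weight = 181/309 = 0.5858; cost = 5.8205%.
Debt: weight = 128/309 = 0.4142; after-tax cost = 3.5% × (1 − 38%) = 2.1700%.
WACC = 0.5858 × 5.8205% + 0.4142 × 2.1700% = 4.3083%.

4.31%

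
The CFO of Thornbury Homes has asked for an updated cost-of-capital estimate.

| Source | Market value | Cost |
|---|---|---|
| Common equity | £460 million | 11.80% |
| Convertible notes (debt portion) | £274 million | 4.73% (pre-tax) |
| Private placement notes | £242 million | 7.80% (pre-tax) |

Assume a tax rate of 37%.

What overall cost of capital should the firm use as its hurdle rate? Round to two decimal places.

Total capital V = 460 + 274 + 242 = 976.
Equity: weight = 460/976 = 0.4713; cost = 11.8%.
Convertible notes (debt portion): weight = 274/976 = 0.2807; after-tax cost = 4.73% × (1 − 37%) = 2.9799%.
Private placement notes: weight = 242/976 = 0.2480; after-tax cost = 7.8% × (1 − 37%) = 4.9140%.
WACC = 0.4713 × 11.8000% + 0.2807 × 2.9799% + 0.2480 × 4.9140% = 7.6165%.

7.62%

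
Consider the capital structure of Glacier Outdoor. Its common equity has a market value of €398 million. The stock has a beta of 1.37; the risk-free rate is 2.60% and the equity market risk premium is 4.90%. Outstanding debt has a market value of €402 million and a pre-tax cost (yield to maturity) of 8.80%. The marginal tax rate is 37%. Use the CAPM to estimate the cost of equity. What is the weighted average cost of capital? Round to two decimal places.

Cost of equity via CAPM: Re = 2.6% + 1.37 × 4.9% = 9.3130%.
Total capital V = 398 + 402 = 800.
Equity: weight = 398/800 = 0.4975; cost = 9.313%.
Debt: weight = 402/800 = 0.5025; after-tax cost = 8.8% × (1 − 37%) = 5.5440%.
WACC = 0.4975 × 9.3130% + 0.5025 × 5.5440% = 7.4191%.

7.42%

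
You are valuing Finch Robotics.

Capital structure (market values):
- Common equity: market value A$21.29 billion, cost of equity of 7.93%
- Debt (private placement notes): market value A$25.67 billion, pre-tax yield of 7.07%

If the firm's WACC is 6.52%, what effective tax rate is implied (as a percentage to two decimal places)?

24.32%

Total capital V = 21.29 + 25.67 = 46.96.
Equity weight = 21.29/46.96 = 0.4534.
Private placement notes weight = 25.67/46.96 = 0.5466.
Equity contribution = 0.4534 × 7.93% = 3.5952%.
Debt contribution must be 6.52% − 3.5952% = 2.9248%.
0.5466 × 7.07% × (1 − T) = 2.9248%  ⇒  (1 − T) = 0.7568.
T = 24.3199%.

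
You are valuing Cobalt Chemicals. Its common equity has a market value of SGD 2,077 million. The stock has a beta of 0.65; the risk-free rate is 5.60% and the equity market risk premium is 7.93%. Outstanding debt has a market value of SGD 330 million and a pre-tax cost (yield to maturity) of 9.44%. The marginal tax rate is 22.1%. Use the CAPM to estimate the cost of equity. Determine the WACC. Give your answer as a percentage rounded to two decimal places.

10.29%

Cost of equity via CAPM: Re = 5.6% + 0.65 × 7.93% = 10.7545%.
Total capital V = 2077 + 330 = 2407.
Equity: weight = 2077/2407 = 0.8629; cost = 10.7545%.
Debt: weight = 330/2407 = 0.1371; after-tax cost = 9.44% × (1 − 22.1%) = 7.3538%.
WACC = 0.8629 × 10.7545% + 0.1371 × 7.3538% = 10.2883%.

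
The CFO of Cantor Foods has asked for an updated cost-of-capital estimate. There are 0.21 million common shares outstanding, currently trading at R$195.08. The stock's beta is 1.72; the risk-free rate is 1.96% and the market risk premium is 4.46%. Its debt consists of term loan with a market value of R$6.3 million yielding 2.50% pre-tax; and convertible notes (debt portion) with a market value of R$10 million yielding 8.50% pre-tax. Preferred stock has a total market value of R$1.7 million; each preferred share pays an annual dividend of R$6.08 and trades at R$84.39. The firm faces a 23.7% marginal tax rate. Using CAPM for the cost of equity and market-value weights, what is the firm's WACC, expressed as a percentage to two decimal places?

8.20%

Cost of equity via CAPM: Re = 1.96% + 1.72 × 4.46% = 9.6312%.
Cost of preferred: Rp = 6.08 / 84.39 = 7.2046%.
Market value of equity E = 195.08 × 0.21m = 40.9668m.
Total capital V = 40.9668 + 1.7 + 6.3 + 10 = 58.9668.
Equity: weight = 40.9668/58.9668 = 0.6947; cost = 9.6312%.
Preferred: weight = 1.7/58.9668 = 0.0288; cost = 7.2046%.
Term loan: weight = 6.3/58.9668 = 0.1068; after-tax cost = 2.5% × (1 − 23.7%) = 1.9075%.
Convertible notes (debt portion): weight = 10/58.9668 = 0.1696; after-tax cost = 8.5% × (1 − 23.7%) = 6.4855%.
WACC = 0.6947 × 9.6312% + 0.0288 × 7.2046% + 0.1068 × 1.9075% + 0.1696 × 6.4855% = 8.2026%.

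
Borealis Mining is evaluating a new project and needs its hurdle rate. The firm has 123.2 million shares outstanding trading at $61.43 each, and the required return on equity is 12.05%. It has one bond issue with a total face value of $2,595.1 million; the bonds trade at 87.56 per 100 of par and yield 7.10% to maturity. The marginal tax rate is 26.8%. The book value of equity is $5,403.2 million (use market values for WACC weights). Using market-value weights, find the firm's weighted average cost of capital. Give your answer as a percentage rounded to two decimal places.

Market value of equity E = 61.43 × 123.2m = 7568.176m. Market value of debt D = 2595.1m × 87.56/100 = 2272.26956m.
Total capital V = 7568.176 + 2272.26956 = 9840.44556.
Equity: weight = 7568.176/9840.44556 = 0.7691; cost = 12.05%.
Bonds outstanding: weight = 2272.26956/9840.44556 = 0.2309; after-tax cost = 7.1% × (1 − 26.8%) = 5.1972%.
WACC = 0.7691 × 12.0500% + 0.2309 × 5.1972% = 10.4676%.

10.47%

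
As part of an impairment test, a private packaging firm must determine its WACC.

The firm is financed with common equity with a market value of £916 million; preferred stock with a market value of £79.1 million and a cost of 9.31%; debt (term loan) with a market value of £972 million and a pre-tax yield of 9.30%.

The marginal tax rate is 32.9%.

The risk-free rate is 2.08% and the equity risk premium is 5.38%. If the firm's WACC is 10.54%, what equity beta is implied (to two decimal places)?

2.44

Total capital V = 916 + 79.1 + 972 = 1967.1.
Equity weight = 916/1967.1 = 0.4657.
Preferred weight = 79.1/1967.1 = 0.0402.
Term loan weight = 972/1967.1 = 0.4941.
Debt contribution = 0.4941 × 9.3% × (1 − 32.9%) = 3.0835%.
Preferred contribution = 0.0402 × 9.31% = 0.3744%.
Required equity contribution = 10.54% − 3.4579% = 7.0821%  ⇒  Re = 15.2088%.
CAPM: 15.2088% = 2.08% + β × 5.38%  ⇒  β = 2.4403.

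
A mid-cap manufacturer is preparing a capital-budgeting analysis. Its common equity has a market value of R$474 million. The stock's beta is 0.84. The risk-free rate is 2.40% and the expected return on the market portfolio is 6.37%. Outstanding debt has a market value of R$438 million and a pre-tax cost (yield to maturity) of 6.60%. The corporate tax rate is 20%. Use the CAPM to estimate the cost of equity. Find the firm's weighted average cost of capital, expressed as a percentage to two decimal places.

5.52%

Market risk premium = 6.37% − 2.4% = 3.97%.
Cost of equity via CAPM: Re = 2.4% + 0.84 × 3.97% = 5.7348%.
Total capital V = 474 + 438 = 912.
Equity: weight = 474/912 = 0.5197; cost = 5.7348%.
Debt: weight = 438/912 = 0.4803; after-tax cost = 6.6% × (1 − 20%) = 5.2800%.
WACC = 0.5197 × 5.7348% + 0.4803 × 5.2800% = 5.5164%.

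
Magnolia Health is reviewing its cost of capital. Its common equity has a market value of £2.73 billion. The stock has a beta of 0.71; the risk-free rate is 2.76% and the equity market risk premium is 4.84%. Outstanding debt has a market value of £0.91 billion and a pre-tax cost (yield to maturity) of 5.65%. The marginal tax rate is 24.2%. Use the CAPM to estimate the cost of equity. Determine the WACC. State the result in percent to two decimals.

Cost of equity via CAPM: Re = 2.76% + 0.71 × 4.84% = 6.1964%.
Total capital V = 2.73 + 0.91 = 3.64.
Equity: weight = 2.73/3.64 = 0.7500; cost = 6.1964%.
Debt: weight = 0.91/3.64 = 0.2500; after-tax cost = 5.65% × (1 − 24.2%) = 4.2827%.
WACC = 0.7500 × 6.1964% + 0.2500 × 4.2827% = 5.7180%.

5.72%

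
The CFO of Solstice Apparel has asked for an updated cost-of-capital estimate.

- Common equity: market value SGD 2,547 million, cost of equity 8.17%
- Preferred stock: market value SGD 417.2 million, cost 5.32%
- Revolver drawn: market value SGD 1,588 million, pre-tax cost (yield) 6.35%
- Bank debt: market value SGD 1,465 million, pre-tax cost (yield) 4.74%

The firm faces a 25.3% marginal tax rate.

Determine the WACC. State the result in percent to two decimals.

5.94%

Total capital V = 2547 + 417.2 + 1588 + 1465 = 6017.2.
Equity: weight = 2547/6017.2 = 0.4233; cost = 8.17%.
Preferred: weight = 417.2/6017.2 = 0.0693; cost = 5.32%.
Revolver drawn: weight = 1588/6017.2 = 0.2639; after-tax cost = 6.35% × (1 − 25.3%) = 4.7434%.
Bank debt: weight = 1465/6017.2 = 0.2435; after-tax cost = 4.74% × (1 − 25.3%) = 3.5408%.
WACC = 0.4233 × 8.1700% + 0.0693 × 5.3200% + 0.2639 × 4.7434% + 0.2435 × 3.5408% = 5.9410%.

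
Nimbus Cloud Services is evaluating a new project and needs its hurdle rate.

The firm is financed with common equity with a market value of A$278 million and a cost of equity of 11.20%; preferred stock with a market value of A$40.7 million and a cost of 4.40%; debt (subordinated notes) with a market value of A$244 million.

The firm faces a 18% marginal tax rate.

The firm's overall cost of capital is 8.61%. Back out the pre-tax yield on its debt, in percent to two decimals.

Total capital V = 278 + 40.7 + 244 = 562.7.
Equity weight = 278/562.7 = 0.4940.
Preferred weight = 40.7/562.7 = 0.0723.
Subordinated notes weight = 244/562.7 = 0.4336.
Equity contribution = 0.4940 × 11.2% = 5.5333%.
Preferred contribution = 0.0723 × 4.4% = 0.3183%.
Remaining for debt = 8.61% − 5.8516% = 2.7584%.
Rd × (1 − 18%) × 0.4336 = 2.7584%  ⇒  Rd = 7.7577%.

7.76%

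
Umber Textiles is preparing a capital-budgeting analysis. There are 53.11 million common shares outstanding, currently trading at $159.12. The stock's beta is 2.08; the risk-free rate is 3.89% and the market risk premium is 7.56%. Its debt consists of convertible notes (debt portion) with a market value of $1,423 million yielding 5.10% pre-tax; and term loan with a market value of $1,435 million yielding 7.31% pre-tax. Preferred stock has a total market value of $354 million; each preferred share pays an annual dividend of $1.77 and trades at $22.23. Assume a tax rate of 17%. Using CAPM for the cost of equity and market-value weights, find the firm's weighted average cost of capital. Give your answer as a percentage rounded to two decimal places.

15.72%

Cost of equity via CAPM: Re = 3.89% + 2.08 × 7.56% = 19.6148%.
Cost of preferred: Rp = 1.77 / 22.23 = 7.9622%.
Market value of equity E = 159.12 × 53.11m = 8450.8632m.
Total capital V = 8450.8632 + 354 + 1423 + 1435 = 11662.8632.
Equity: weight = 8450.8632/11662.8632 = 0.7246; cost = 19.6148%.
Preferred: weight = 354/11662.8632 = 0.0304; cost = 7.9622%.
Convertible notes (debt portion): weight = 1423/11662.8632 = 0.1220; after-tax cost = 5.1% × (1 − 17%) = 4.2330%.
Term loan: weight = 1435/11662.8632 = 0.1230; after-tax cost = 7.31% × (1 − 17%) = 6.0673%.
WACC = 0.7246 × 19.6148% + 0.0304 × 7.9622% + 0.1220 × 4.2330% + 0.1230 × 6.0673% = 15.7175%.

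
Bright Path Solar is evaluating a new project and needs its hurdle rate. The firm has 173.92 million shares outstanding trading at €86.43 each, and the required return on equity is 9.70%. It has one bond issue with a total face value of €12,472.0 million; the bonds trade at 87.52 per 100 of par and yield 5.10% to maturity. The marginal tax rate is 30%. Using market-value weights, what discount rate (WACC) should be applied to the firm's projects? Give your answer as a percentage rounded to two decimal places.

7.12%

Market value of equity E = 86.43 × 173.92m = 15031.9056m. Market value of debt D = 12472m × 87.52/100 = 10915.4944m.
Total capital V = 15031.9056 + 10915.4944 = 25947.4.
Equity: weight = 15031.9056/25947.4 = 0.5793; cost = 9.7%.
Bonds outstanding: weight = 10915.4944/25947.4 = 0.4207; after-tax cost = 5.1% × (1 − 30%) = 3.5700%.
WACC = 0.5793 × 9.7000% + 0.4207 × 3.5700% = 7.1212%.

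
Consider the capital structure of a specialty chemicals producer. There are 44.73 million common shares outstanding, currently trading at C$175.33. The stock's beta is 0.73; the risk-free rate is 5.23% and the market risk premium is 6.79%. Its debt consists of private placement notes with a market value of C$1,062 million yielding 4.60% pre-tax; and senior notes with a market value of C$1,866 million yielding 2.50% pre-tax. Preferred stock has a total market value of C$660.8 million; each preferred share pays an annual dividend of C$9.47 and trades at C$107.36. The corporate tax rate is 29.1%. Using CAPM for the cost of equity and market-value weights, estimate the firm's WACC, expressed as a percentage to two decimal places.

8.09%

Cost of equity via CAPM: Re = 5.23% + 0.73 × 6.79% = 10.1867%.
Cost of preferred: Rp = 9.47 / 107.36 = 8.8208%.
Market value of equity E = 175.33 × 44.73m = 7842.5109m.
Total capital V = 7842.5109 + 660.8 + 1062 + 1866 = 11431.3109.
Equity: weight = 7842.5109/11431.3109 = 0.6861; cost = 10.1867%.
Preferred: weight = 660.8/11431.3109 = 0.0578; cost = 8.8208%.
Private placement notes: weight = 1062/11431.3109 = 0.0929; after-tax cost = 4.6% × (1 − 29.1%) = 3.2614%.
Senior notes: weight = 1866/11431.3109 = 0.1632; after-tax cost = 2.5% × (1 − 29.1%) = 1.7725%.
WACC = 0.6861 × 10.1867% + 0.0578 × 8.8208% + 0.0929 × 3.2614% + 0.1632 × 1.7725% = 8.0909%.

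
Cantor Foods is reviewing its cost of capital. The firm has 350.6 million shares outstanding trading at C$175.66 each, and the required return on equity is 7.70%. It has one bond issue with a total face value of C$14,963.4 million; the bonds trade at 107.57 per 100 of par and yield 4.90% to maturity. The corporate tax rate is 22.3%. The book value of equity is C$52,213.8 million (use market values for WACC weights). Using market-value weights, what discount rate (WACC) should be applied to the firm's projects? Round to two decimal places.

6.89%

Market value of equity E = 175.66 × 350.6m = 61586.396m. Market value of debt D = 14963.4m × 107.57/100 = 16096.12938m.
Total capital V = 61586.396 + 16096.12938 = 77682.52538.
Equity: weight = 61586.396/77682.52538 = 0.7928; cost = 7.7%.
Bonds outstanding: weight = 16096.12938/77682.52538 = 0.2072; after-tax cost = 4.9% × (1 − 22.3%) = 3.8073%.
WACC = 0.7928 × 7.7000% + 0.2072 × 3.8073% = 6.8934%.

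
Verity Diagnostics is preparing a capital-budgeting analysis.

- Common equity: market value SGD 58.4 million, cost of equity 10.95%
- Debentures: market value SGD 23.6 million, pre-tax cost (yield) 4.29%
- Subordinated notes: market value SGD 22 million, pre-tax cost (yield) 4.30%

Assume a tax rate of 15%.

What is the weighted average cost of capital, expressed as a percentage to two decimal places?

Total capital V = 58.4 + 23.6 + 22 = 104.
Equity: weight = 58.4/104 = 0.5615; cost = 10.95%.
Debentures: weight = 23.6/104 = 0.2269; after-tax cost = 4.29% × (1 − 15%) = 3.6465%.
Subordinated notes: weight = 22/104 = 0.2115; after-tax cost = 4.3% × (1 − 15%) = 3.6550%.
WACC = 0.5615 × 10.9500% + 0.2269 × 3.6465% + 0.2115 × 3.6550% = 7.7495%.

7.75%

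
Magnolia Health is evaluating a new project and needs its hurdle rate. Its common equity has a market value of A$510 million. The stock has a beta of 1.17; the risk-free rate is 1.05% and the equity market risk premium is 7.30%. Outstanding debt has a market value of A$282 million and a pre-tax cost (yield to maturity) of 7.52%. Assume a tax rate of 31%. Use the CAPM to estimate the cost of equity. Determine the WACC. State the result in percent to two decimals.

8.02%

Cost of equity via CAPM: Re = 1.05% + 1.17 × 7.3% = 9.5910%.
Total capital V = 510 + 282 = 792.
Equity: weight = 510/792 = 0.6439; cost = 9.591%.
Debt: weight = 282/792 = 0.3561; after-tax cost = 7.52% × (1 − 31%) = 5.1888%.
WACC = 0.6439 × 9.5910% + 0.3561 × 5.1888% = 8.0236%.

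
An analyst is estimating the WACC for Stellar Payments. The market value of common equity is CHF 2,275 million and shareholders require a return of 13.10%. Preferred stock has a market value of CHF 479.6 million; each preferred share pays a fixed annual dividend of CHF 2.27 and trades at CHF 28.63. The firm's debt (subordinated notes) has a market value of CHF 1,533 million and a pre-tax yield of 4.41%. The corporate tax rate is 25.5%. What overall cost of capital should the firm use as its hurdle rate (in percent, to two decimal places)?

9.01%

Cost of preferred: Rp = 2.27 / 28.63 = 7.9287%.
Total capital V = 2275 + 479.6 + 1533 = 4287.6.
Equity: weight = 2275/4287.6 = 0.5306; cost = 13.1%.
Preferred: weight = 479.6/4287.6 = 0.1119; cost = 7.9287%.
Subordinated notes: weight = 1533/4287.6 = 0.3575; after-tax cost = 4.41% × (1 − 25.5%) = 3.2854%.
WACC = 0.5306 × 13.1000% + 0.1119 × 7.9287% + 0.3575 × 3.2854% = 9.0124%.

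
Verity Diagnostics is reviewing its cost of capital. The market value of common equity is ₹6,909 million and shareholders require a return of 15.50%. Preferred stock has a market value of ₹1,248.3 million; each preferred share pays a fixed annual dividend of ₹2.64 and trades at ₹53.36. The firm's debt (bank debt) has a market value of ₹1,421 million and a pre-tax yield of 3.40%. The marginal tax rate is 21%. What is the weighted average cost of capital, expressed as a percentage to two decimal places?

Cost of preferred: Rp = 2.64 / 53.36 = 4.9475%.
Total capital V = 6909 + 1248.3 + 1421 = 9578.3.
Equity: weight = 6909/9578.3 = 0.7213; cost = 15.5%.
Preferred: weight = 1248.3/9578.3 = 0.1303; cost = 4.9475%.
Bank debt: weight = 1421/9578.3 = 0.1484; after-tax cost = 3.4% × (1 − 21%) = 2.6860%.
WACC = 0.7213 × 15.5000% + 0.1303 × 4.9475% + 0.1484 × 2.6860% = 12.2237%.

12.22%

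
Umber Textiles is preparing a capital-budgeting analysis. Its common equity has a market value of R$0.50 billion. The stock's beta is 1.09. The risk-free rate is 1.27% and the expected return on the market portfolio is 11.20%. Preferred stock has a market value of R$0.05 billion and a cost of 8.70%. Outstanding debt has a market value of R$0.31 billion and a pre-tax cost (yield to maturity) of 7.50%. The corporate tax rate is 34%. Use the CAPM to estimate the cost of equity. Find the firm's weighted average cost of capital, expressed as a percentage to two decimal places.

Market risk premium = 11.2% − 1.27% = 9.93%.
Cost of equity via CAPM: Re = 1.27% + 1.09 × 9.93% = 12.0937%.
Total capital V = 0.5 + 0.05 + 0.31 = 0.86.
Equity: weight = 0.5/0.86 = 0.5814; cost = 12.0937%.
Preferred: weight = 0.05/0.86 = 0.0581; cost = 8.7%.
Debt: weight = 0.31/0.86 = 0.3605; after-tax cost = 7.5% × (1 − 34%) = 4.9500%.
WACC = 0.5814 × 12.0937% + 0.0581 × 8.7000% + 0.3605 × 4.9500% = 9.3213%.

9.32%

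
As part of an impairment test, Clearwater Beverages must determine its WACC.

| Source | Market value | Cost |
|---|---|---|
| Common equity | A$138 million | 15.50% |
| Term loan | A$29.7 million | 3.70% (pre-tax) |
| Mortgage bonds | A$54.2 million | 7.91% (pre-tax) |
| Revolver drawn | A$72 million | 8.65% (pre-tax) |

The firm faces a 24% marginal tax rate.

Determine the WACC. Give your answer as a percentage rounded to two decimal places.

Total capital V = 138 + 29.7 + 54.2 + 72 = 293.9.
Equity: weight = 138/293.9 = 0.4695; cost = 15.5%.
Term loan: weight = 29.7/293.9 = 0.1011; after-tax cost = 3.7% × (1 − 24%) = 2.8120%.
Mortgage bonds: weight = 54.2/293.9 = 0.1844; after-tax cost = 7.91% × (1 − 24%) = 6.0116%.
Revolver drawn: weight = 72/293.9 = 0.2450; after-tax cost = 8.65% × (1 − 24%) = 6.5740%.
WACC = 0.4695 × 15.5000% + 0.1011 × 2.8120% + 0.1844 × 6.0116% + 0.2450 × 6.5740% = 10.2813%.

10.28%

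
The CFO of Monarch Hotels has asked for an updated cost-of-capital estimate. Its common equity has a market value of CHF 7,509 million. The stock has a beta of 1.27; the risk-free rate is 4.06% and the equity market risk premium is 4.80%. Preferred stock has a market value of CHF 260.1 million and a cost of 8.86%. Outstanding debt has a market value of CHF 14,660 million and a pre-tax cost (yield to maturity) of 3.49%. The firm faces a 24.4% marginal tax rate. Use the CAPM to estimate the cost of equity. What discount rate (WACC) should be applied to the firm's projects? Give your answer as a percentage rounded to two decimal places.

Cost of equity via CAPM: Re = 4.06% + 1.27 × 4.8% = 10.1560%.
Total capital V = 7509 + 260.1 + 14660 = 22429.1.
Equity: weight = 7509/22429.1 = 0.3348; cost = 10.156%.
Preferred: weight = 260.1/22429.1 = 0.0116; cost = 8.86%.
Debt: weight = 14660/22429.1 = 0.6536; after-tax cost = 3.49% × (1 − 24.4%) = 2.6384%.
WACC = 0.3348 × 10.1560% + 0.0116 × 8.8600% + 0.6536 × 2.6384% = 5.2274%.

5.23%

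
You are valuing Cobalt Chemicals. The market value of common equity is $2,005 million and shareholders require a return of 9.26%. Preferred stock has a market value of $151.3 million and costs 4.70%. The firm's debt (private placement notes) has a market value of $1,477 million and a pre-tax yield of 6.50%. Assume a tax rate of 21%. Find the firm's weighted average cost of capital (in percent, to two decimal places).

Total capital V = 2005 + 151.3 + 1477 = 3633.3.
Equity: weight = 2005/3633.3 = 0.5518; cost = 9.26%.
Preferred: weight = 151.3/3633.3 = 0.0416; cost = 4.7%.
Private placement notes: weight = 1477/3633.3 = 0.4065; after-tax cost = 6.5% × (1 − 21%) = 5.1350%.
WACC = 0.5518 × 9.2600% + 0.0416 × 4.7000% + 0.4065 × 5.1350% = 7.3932%.

7.39%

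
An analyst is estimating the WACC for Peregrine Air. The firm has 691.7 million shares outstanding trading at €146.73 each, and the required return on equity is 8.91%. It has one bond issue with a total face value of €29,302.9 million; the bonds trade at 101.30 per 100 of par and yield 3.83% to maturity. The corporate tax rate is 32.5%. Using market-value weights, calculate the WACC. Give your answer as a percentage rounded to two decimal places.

Market value of equity E = 146.73 × 691.7m = 101493.141m. Market value of debt D = 29302.9m × 101.3/100 = 29683.8377m.
Total capital V = 101493.141 + 29683.8377 = 131176.9787.
Equity: weight = 101493.141/131176.9787 = 0.7737; cost = 8.91%.
Bonds outstanding: weight = 29683.8377/131176.9787 = 0.2263; after-tax cost = 3.83% × (1 − 32.5%) = 2.5853%.
WACC = 0.7737 × 8.9100% + 0.2263 × 2.5853% = 7.4788%.

7.48%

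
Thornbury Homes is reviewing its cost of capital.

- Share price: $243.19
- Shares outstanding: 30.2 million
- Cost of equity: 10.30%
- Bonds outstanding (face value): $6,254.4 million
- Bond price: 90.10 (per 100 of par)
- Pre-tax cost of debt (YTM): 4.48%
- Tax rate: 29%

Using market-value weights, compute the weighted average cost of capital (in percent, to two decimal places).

7.21%

Market value of equity E = 243.19 × 30.2m = 7344.338m. Market value of debt D = 6254.4m × 90.1/100 = 5635.2144m.
Total capital V = 7344.338 + 5635.2144 = 12979.5524.
Equity: weight = 7344.338/12979.5524 = 0.5658; cost = 10.3%.
Bonds outstanding: weight = 5635.2144/12979.5524 = 0.4342; after-tax cost = 4.48% × (1 − 29%) = 3.1808%.
WACC = 0.5658 × 10.3000% + 0.4342 × 3.1808% = 7.2091%.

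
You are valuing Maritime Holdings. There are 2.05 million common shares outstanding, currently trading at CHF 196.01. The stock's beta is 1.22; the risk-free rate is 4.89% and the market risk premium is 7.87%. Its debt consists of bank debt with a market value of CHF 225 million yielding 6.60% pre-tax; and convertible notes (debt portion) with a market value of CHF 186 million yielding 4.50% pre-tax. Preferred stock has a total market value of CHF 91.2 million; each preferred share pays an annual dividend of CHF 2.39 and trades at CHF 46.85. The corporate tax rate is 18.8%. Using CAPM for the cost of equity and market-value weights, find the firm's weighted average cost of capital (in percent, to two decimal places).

9.04%

Cost of equity via CAPM: Re = 4.89% + 1.22 × 7.87% = 14.4914%.
Cost of preferred: Rp = 2.39 / 46.85 = 5.1014%.
Market value of equity E = 196.01 × 2.05m = 401.8205m.
Total capital V = 401.8205 + 91.2 + 225 + 186 = 904.0205.
Equity: weight = 401.8205/904.0205 = 0.4445; cost = 14.4914%.
Preferred: weight = 91.2/904.0205 = 0.1009; cost = 5.1014%.
Bank debt: weight = 225/904.0205 = 0.2489; after-tax cost = 6.6% × (1 − 18.8%) = 5.3592%.
Convertible notes (debt portion): weight = 186/904.0205 = 0.2057; after-tax cost = 4.5% × (1 − 18.8%) = 3.6540%.
WACC = 0.4445 × 14.4914% + 0.1009 × 5.1014% + 0.2489 × 5.3592% + 0.2057 × 3.6540% = 9.0414%.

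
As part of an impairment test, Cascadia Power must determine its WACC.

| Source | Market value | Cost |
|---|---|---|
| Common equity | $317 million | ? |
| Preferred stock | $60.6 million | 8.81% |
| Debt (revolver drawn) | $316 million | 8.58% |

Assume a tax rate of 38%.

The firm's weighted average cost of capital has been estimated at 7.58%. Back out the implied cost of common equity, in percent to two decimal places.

9.60%

Total capital V = 317 + 60.6 + 316 = 693.6.
Equity weight = 317/693.6 = 0.4570.
Preferred weight = 60.6/693.6 = 0.0874.
Revolver drawn weight = 316/693.6 = 0.4556.
Debt contribution = 0.4556 × 8.58% × (1 − 38%) = 2.4236%.
Preferred contribution = 0.0874 × 8.81% = 0.7697%.
Required equity contribution = 7.58% − 3.1933% = 4.3867%.
Re = 4.3867% / 0.4570 = 9.5981%.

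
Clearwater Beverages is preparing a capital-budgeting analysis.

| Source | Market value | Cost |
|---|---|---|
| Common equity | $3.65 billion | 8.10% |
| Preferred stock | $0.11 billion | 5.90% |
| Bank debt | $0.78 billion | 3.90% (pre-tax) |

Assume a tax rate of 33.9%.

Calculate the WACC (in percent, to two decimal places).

Total capital V = 3.65 + 0.11 + 0.78 = 4.54.
Equity: weight = 3.65/4.54 = 0.8040; cost = 8.1%.
Preferred: weight = 0.11/4.54 = 0.0242; cost = 5.9%.
Bank debt: weight = 0.78/4.54 = 0.1718; after-tax cost = 3.9% × (1 − 33.9%) = 2.5779%.
WACC = 0.8040 × 8.1000% + 0.0242 × 5.9000% + 0.1718 × 2.5779% = 7.0980%.

7.10%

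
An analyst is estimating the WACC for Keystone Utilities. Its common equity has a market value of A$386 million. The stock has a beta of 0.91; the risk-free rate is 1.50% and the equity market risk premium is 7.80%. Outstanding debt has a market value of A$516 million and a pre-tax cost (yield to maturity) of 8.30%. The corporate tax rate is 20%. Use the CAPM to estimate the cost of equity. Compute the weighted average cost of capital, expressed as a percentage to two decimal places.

Cost of equity via CAPM: Re = 1.5% + 0.91 × 7.8% = 8.5980%.
Total capital V = 386 + 516 = 902.
Equity: weight = 386/902 = 0.4279; cost = 8.598%.
Debt: weight = 516/902 = 0.5721; after-tax cost = 8.3% × (1 − 20%) = 6.6400%.
WACC = 0.4279 × 8.5980% + 0.5721 × 6.6400% = 7.4779%.

7.48%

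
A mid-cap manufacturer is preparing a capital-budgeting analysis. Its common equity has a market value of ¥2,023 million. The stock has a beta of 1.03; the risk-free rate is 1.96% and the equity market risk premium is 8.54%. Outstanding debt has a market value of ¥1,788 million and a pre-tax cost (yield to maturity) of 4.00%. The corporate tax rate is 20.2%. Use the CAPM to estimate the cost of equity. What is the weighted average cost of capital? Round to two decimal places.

7.21%

Cost of equity via CAPM: Re = 1.96% + 1.03 × 8.54% = 10.7562%.
Total capital V = 2023 + 1788 = 3811.
Equity: weight = 2023/3811 = 0.5308; cost = 10.7562%.
Debt: weight = 1788/3811 = 0.4692; after-tax cost = 4% × (1 − 20.2%) = 3.1920%.
WACC = 0.5308 × 10.7562% + 0.4692 × 3.1920% = 7.2073%.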